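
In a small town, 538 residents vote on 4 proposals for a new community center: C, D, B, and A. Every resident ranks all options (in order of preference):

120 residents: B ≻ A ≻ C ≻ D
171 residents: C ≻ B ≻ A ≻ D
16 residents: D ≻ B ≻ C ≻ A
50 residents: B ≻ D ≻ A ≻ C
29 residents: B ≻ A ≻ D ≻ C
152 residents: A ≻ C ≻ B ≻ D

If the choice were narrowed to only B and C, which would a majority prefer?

Voters preferring B to C: 215; preferring C to B: 323.
C wins the head-to-head.

C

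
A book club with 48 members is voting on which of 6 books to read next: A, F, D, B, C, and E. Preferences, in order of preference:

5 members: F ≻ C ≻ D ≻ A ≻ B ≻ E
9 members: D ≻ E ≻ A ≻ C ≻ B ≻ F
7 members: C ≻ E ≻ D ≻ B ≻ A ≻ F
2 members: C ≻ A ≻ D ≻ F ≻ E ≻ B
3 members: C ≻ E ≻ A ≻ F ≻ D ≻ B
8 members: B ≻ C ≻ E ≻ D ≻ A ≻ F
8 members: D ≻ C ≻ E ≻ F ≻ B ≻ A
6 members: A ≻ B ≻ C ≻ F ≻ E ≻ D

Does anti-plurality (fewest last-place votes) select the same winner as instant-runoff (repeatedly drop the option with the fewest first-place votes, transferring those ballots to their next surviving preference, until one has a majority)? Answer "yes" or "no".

yes

Anti-plurality — last-place votes: A 8, F 24, D 6, B 5, C 0, E 5. Winner: C.
Instant-runoff — R1 A 6, F 5, D 17, B 8, C 12, E 0 (E out); R2 A 6, F 5, D 17, B 8, C 12 (F out); R3 A 6, D 17, B 8, C 17 (A out); R4 D 17, B 14, C 17 (B out); R5 D 17, C 31 (C winner). Winner: C.
The two methods agree.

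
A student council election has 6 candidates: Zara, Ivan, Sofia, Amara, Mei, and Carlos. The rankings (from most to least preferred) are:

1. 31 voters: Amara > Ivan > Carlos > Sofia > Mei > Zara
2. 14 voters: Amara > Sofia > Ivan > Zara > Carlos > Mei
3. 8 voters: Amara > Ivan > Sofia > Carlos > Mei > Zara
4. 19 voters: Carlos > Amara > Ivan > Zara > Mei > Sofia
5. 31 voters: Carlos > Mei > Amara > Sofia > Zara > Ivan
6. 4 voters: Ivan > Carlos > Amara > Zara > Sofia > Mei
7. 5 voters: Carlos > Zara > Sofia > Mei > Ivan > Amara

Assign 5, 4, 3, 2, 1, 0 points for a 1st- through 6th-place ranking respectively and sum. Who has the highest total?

Amara

Zara: 31·0 + 14·2 + 8·0 + 19·2 + 31·1 + 4·2 + 5·4 = 125
Ivan: 31·4 + 14·3 + 8·4 + 19·3 + 31·0 + 4·5 + 5·1 = 280
Sofia: 31·2 + 14·4 + 8·3 + 19·0 + 31·2 + 4·1 + 5·3 = 223
Amara: 31·5 + 14·5 + 8·5 + 19·4 + 31·3 + 4·3 + 5·0 = 446
Mei: 31·1 + 14·0 + 8·1 + 19·1 + 31·4 + 4·0 + 5·2 = 192
Carlos: 31·3 + 14·1 + 8·2 + 19·5 + 31·5 + 4·4 + 5·5 = 414
Amara has the highest Borda score (446).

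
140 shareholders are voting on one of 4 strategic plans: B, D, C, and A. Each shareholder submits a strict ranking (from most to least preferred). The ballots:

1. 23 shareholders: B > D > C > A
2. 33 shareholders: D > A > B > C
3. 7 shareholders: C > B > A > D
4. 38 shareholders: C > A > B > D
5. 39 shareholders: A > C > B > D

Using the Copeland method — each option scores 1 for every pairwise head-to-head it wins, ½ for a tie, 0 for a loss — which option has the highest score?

B: beats D; loses to C and A → score 1.
D: loses to B, C, and A → score 0.
C: beats B and D; loses to A → score 2.
A: beats B, D, and C → score 3.
A has the best pairwise record.

A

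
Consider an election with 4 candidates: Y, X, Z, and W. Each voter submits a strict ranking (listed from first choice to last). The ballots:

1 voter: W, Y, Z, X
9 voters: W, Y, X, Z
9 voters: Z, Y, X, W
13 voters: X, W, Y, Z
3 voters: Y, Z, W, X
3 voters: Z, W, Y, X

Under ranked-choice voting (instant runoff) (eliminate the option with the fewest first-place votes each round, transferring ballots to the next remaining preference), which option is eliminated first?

Round 1: Y 3, X 13, Z 12, W 10. Eliminate Y.

Y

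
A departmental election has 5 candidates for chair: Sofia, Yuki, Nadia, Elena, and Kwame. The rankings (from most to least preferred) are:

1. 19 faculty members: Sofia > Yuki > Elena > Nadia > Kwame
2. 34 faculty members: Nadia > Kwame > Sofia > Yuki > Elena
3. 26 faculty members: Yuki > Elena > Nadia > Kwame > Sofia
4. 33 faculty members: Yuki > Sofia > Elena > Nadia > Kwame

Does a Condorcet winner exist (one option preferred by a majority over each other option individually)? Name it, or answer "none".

Yuki

Yuki vs Sofia: 59–53 for Yuki.
Yuki vs Nadia: 78–34 for Yuki.
Yuki vs Elena: 112–0 for Yuki.
Yuki vs Kwame: 78–34 for Yuki.
Yuki beats every other option head-to-head.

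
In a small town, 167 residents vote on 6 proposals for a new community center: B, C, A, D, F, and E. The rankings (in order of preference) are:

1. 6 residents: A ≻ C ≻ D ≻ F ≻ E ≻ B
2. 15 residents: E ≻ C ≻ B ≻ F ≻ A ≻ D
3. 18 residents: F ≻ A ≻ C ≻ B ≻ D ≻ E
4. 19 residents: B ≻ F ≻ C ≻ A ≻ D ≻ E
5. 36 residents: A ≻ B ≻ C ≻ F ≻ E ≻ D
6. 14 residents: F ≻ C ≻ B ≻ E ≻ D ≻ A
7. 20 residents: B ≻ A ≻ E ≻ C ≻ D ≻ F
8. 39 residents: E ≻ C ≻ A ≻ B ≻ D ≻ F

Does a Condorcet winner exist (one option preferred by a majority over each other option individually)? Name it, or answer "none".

C vs B: 92–75 for C.
C vs A: 87–80 for C.
C vs D: 167–0 for C.
C vs F: 116–51 for C.
C vs E: 93–74 for C.
C beats every other option head-to-head.

C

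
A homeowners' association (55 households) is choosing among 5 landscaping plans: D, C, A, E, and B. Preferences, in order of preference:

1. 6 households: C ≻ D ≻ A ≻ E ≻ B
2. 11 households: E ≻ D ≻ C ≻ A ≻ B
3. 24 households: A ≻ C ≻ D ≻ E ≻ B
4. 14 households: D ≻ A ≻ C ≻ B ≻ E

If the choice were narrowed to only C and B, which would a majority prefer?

C

Voters preferring C to B: 55; preferring B to C: 0.
C wins the head-to-head.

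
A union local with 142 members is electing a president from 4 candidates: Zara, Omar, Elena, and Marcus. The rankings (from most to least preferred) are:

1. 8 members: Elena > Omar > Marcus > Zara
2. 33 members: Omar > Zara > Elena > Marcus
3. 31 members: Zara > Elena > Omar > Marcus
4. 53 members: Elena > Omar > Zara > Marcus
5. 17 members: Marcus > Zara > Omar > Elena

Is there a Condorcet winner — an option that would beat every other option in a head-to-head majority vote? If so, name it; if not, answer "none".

none

Checking pairwise contests:
Omar beats Zara 94–48.
Elena beats Omar 92–50.
Zara beats Elena 81–61.
Zara beats Marcus 117–25.
Every option loses at least one head-to-head, so there is no Condorcet winner.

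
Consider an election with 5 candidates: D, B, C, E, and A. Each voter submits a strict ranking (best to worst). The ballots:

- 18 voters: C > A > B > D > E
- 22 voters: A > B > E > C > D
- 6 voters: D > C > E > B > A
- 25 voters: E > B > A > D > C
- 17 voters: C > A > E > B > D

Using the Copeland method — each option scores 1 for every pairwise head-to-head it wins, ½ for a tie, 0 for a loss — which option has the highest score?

D: loses to B, C, E, and A → score 0.
B: beats D and C; loses to E and A → score 2.
C: beats D; loses to B, E, and A → score 1.
E: beats D, B, and C; loses to A → score 3.
A: beats D, B, C, and E → score 4.
A has the best pairwise record.

A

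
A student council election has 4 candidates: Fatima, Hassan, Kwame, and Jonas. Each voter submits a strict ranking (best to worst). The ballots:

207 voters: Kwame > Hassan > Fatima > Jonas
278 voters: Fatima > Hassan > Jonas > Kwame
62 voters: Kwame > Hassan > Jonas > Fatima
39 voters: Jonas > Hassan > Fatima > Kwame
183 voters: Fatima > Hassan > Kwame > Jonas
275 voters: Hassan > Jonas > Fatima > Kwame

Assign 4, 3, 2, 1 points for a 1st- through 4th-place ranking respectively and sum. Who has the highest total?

Fatima: 207·2 + 278·4 + 62·1 + 39·2 + 183·4 + 275·2 = 2948
Hassan: 207·3 + 278·3 + 62·3 + 39·3 + 183·3 + 275·4 = 3407
Kwame: 207·4 + 278·1 + 62·4 + 39·1 + 183·2 + 275·1 = 2034
Jonas: 207·1 + 278·2 + 62·2 + 39·4 + 183·1 + 275·3 = 2051
Hassan has the highest Borda score (3407).

Hassan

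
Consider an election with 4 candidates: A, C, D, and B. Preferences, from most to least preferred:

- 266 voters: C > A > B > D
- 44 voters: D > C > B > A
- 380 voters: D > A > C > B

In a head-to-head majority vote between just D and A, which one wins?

D

Voters preferring D to A: 424; preferring A to D: 266.
D wins the head-to-head.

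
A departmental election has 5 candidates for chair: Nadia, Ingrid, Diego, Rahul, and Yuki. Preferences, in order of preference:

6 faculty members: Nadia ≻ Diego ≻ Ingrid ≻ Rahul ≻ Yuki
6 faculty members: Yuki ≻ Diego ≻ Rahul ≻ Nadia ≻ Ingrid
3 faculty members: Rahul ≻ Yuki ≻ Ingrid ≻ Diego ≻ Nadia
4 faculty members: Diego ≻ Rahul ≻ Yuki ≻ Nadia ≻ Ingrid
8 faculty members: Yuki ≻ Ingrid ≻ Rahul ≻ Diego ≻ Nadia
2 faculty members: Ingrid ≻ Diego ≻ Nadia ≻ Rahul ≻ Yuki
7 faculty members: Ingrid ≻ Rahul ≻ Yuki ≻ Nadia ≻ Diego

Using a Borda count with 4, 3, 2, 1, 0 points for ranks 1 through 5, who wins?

Yuki

Nadia: 6·4 + 6·1 + 3·0 + 4·1 + 8·0 + 2·2 + 7·1 = 45
Ingrid: 6·2 + 6·0 + 3·2 + 4·0 + 8·3 + 2·4 + 7·4 = 78
Diego: 6·3 + 6·3 + 3·1 + 4·4 + 8·1 + 2·3 + 7·0 = 69
Rahul: 6·1 + 6·2 + 3·4 + 4·3 + 8·2 + 2·1 + 7·3 = 81
Yuki: 6·0 + 6·4 + 3·3 + 4·2 + 8·4 + 2·0 + 7·2 = 87
Yuki has the highest Borda score (87).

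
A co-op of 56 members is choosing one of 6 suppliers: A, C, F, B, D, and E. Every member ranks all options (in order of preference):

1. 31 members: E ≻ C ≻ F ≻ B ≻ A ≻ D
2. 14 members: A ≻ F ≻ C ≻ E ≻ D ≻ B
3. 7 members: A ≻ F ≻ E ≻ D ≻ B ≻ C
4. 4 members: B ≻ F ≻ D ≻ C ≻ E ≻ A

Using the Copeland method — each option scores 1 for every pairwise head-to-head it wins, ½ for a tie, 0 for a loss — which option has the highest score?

A: beats D; loses to C, F, B, and E → score 1.
C: beats A, F, B, and D; loses to E → score 4.
F: beats A, B, and D; loses to C and E → score 3.
B: beats A and D; loses to C, F, and E → score 2.
D: loses to A, C, F, B, and E → score 0.
E: beats A, C, F, B, and D → score 5.
E has the best pairwise record.

E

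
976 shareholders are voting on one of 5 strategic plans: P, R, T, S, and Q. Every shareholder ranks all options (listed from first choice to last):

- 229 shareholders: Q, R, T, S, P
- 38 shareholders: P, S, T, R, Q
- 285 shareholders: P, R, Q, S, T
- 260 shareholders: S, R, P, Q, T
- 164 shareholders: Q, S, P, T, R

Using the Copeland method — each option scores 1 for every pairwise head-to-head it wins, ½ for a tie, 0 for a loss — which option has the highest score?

R

P: beats T and Q; loses to R and S → score 2.
R: beats P, T, S, and Q → score 4.
T: loses to P, R, S, and Q → score 0.
S: beats P and T; loses to R and Q → score 2.
Q: beats T and S; loses to P and R → score 2.
R has the best pairwise record.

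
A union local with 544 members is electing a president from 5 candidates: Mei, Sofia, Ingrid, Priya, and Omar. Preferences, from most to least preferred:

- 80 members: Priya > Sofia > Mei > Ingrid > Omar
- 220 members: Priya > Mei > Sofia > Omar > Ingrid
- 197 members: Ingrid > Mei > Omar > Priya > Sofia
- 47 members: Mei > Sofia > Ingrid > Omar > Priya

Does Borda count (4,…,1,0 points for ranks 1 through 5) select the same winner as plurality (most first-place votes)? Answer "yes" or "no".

Borda — scores: Mei 1599, Sofia 821, Ingrid 962, Priya 1397, Omar 661. Winner: Mei.
Plurality — first-place votes: Mei 47, Sofia 0, Ingrid 197, Priya 300, Omar 0. Winner: Priya.
The two methods disagree.

no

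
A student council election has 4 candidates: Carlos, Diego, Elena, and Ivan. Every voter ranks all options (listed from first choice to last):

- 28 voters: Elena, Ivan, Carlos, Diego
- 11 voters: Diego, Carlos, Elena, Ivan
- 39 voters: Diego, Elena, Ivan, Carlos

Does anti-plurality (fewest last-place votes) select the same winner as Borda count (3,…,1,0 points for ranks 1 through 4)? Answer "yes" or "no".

yes

Anti-plurality — last-place votes: Carlos 39, Diego 28, Elena 0, Ivan 11. Winner: Elena.
Borda — scores: Carlos 50, Diego 150, Elena 173, Ivan 95. Winner: Elena.
The two methods agree.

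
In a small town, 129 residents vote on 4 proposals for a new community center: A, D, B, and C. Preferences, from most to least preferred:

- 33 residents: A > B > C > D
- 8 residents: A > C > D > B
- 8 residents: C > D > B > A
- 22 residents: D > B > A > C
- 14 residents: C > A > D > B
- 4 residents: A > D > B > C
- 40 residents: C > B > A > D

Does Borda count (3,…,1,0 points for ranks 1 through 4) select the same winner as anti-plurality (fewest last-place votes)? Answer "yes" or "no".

Borda — scores: A 225, D 112, B 202, C 235. Winner: C.
Anti-plurality — last-place votes: A 8, D 73, B 22, C 26. Winner: A.
The two methods disagree.

no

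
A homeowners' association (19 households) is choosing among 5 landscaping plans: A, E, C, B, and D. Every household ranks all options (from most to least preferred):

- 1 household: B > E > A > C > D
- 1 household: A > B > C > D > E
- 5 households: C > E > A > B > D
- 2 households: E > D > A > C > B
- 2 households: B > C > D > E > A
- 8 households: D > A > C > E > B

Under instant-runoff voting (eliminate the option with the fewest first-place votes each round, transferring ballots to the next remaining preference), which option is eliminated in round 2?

E

Round 1: A 1, E 2, C 5, B 3, D 8. Eliminate A.
Round 2: E 2, C 5, B 4, D 8. Eliminate E.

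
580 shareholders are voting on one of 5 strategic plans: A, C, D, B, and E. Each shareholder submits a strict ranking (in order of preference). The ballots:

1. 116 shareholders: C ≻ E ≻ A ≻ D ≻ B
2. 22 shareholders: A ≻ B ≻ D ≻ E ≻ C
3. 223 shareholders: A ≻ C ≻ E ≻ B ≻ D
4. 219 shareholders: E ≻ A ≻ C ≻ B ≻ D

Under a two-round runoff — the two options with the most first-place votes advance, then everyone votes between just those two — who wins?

E

Round 1 first-place votes: A 245, C 116, D 0, B 0, E 219.
A and E advance.
Runoff: A is preferred to E by 245 voters; E by 335.
E wins the runoff.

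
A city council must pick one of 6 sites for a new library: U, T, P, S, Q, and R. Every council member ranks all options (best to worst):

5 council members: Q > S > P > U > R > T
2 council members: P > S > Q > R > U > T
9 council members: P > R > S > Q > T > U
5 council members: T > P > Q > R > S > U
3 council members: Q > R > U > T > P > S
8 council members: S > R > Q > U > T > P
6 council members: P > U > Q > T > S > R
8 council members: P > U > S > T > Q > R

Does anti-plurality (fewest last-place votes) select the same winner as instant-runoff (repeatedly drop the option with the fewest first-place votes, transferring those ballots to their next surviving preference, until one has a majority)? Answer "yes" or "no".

no

Anti-plurality — last-place votes: U 14, T 7, P 8, S 3, Q 0, R 14. Winner: Q.
Instant-runoff — R1 U 0, T 5, P 25, S 8, Q 8, R 0 (P winner). Winner: P.
The two methods disagree.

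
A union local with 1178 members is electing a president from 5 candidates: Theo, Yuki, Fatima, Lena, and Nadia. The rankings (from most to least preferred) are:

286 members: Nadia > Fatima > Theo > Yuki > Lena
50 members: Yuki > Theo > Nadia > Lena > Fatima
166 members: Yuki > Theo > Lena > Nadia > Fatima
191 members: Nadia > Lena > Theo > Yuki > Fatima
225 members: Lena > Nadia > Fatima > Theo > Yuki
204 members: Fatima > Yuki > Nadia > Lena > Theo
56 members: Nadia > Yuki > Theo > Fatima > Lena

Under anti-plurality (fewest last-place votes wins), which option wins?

Last-place votes: Theo 204, Yuki 225, Fatima 407, Lena 342, Nadia 0.
Nadia is ranked last by the fewest voters, so Nadia wins.

Nadia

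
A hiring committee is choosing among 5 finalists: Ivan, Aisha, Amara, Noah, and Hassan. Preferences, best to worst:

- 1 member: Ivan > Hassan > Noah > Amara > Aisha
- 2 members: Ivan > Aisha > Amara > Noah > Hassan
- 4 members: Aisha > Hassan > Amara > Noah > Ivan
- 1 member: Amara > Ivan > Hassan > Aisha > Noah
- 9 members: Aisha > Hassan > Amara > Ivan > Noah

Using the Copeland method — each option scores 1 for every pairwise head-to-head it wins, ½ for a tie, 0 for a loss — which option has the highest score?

Aisha

Ivan: beats Noah; loses to Aisha, Amara, and Hassan → score 1.
Aisha: beats Ivan, Amara, Noah, and Hassan → score 4.
Amara: beats Ivan and Noah; loses to Aisha and Hassan → score 2.
Noah: loses to Ivan, Aisha, Amara, and Hassan → score 0.
Hassan: beats Ivan, Amara, and Noah; loses to Aisha → score 3.
Aisha has the best pairwise record.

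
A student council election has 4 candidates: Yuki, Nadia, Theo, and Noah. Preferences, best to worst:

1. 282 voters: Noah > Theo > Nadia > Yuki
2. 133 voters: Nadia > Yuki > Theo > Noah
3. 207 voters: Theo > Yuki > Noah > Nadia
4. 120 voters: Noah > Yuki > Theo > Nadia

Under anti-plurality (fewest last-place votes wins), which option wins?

Theo

Last-place votes: Yuki 282, Nadia 327, Theo 0, Noah 133.
Theo is ranked last by the fewest voters, so Theo wins.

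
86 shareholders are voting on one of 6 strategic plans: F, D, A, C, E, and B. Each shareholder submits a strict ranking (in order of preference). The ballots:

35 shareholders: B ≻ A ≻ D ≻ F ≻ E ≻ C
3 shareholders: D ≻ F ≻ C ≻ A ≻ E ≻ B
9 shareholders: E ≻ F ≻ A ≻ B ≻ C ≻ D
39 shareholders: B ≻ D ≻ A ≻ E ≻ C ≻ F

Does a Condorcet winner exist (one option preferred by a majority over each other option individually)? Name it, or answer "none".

B vs F: 74–12 for B.
B vs D: 83–3 for B.
B vs A: 74–12 for B.
B vs C: 83–3 for B.
B vs E: 74–12 for B.
B beats every other option head-to-head.

B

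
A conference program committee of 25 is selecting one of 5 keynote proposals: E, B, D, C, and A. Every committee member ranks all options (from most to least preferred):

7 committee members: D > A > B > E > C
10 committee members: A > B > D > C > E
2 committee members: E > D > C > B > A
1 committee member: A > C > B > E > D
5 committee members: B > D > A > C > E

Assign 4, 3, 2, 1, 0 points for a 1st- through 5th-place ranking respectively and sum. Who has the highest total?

E: 7·1 + 10·0 + 2·4 + 1·1 + 5·0 = 16
B: 7·2 + 10·3 + 2·1 + 1·2 + 5·4 = 68
D: 7·4 + 10·2 + 2·3 + 1·0 + 5·3 = 69
C: 7·0 + 10·1 + 2·2 + 1·3 + 5·1 = 22
A: 7·3 + 10·4 + 2·0 + 1·4 + 5·2 = 75
A has the highest Borda score (75).

A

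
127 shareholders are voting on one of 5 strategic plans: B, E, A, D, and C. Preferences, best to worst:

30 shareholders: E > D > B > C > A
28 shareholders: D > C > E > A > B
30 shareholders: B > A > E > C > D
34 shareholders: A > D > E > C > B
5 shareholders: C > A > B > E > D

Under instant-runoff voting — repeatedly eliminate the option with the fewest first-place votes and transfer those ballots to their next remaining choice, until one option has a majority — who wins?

Round 1: B 30, E 30, A 34, D 28, C 5. Eliminate C.
Round 2: B 30, E 30, A 39, D 28. Eliminate D.
Round 3: B 30, E 58, A 39. Eliminate B.
Round 4: E 58, A 69. A has a majority.

A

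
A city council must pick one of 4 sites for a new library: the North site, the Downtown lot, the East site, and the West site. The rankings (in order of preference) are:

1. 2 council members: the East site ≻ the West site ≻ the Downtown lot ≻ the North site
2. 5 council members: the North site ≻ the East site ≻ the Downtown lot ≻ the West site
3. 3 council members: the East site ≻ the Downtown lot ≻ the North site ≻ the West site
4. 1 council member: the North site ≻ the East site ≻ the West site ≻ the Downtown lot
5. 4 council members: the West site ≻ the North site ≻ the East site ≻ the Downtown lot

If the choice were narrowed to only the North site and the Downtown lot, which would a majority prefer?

the North site

Voters preferring the North site to the Downtown lot: 10; preferring the Downtown lot to the North site: 5.
the North site wins the head-to-head.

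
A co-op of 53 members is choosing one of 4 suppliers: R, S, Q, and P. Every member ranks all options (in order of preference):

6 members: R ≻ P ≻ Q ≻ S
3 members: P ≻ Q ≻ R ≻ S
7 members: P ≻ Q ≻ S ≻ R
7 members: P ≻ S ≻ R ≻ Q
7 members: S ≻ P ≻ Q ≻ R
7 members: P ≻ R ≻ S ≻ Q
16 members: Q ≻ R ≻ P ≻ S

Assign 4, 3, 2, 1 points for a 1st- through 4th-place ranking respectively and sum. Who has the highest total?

P

R: 6·4 + 3·2 + 7·1 + 7·2 + 7·1 + 7·3 + 16·3 = 127
S: 6·1 + 3·1 + 7·2 + 7·3 + 7·4 + 7·2 + 16·1 = 102
Q: 6·2 + 3·3 + 7·3 + 7·1 + 7·2 + 7·1 + 16·4 = 134
P: 6·3 + 3·4 + 7·4 + 7·4 + 7·3 + 7·4 + 16·2 = 167
P has the highest Borda score (167).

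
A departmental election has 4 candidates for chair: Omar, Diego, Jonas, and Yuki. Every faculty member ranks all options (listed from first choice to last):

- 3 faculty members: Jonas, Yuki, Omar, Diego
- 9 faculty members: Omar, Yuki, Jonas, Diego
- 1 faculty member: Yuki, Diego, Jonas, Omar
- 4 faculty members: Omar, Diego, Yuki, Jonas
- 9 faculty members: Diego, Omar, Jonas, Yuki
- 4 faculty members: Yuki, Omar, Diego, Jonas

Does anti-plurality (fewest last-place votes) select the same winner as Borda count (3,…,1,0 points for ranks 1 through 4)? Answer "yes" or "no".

yes

Anti-plurality — last-place votes: Omar 1, Diego 12, Jonas 8, Yuki 9. Winner: Omar.
Borda — scores: Omar 68, Diego 41, Jonas 28, Yuki 43. Winner: Omar.
The two methods agree.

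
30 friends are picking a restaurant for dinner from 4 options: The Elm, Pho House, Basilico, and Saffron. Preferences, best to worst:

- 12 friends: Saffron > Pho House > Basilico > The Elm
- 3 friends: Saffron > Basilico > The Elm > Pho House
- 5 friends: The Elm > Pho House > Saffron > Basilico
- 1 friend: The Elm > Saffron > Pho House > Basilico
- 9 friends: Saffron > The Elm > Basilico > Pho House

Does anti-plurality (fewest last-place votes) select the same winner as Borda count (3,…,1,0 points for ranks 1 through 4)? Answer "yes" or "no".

Anti-plurality — last-place votes: The Elm 12, Pho House 12, Basilico 6, Saffron 0. Winner: Saffron.
Borda — scores: The Elm 39, Pho House 35, Basilico 27, Saffron 79. Winner: Saffron.
The two methods agree.

yes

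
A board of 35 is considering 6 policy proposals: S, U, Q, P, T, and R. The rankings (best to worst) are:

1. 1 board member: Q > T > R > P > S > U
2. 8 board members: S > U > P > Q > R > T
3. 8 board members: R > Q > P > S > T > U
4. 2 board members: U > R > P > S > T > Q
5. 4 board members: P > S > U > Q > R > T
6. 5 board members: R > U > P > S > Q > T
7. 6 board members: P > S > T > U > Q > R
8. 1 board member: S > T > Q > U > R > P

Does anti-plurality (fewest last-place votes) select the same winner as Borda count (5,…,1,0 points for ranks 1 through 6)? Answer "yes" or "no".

Anti-plurality — last-place votes: S 0, U 9, Q 2, P 1, T 17, R 6. Winner: S.
Borda — scores: S 116, U 88, Q 75, P 121, T 36, R 89. Winner: P.
The two methods disagree.

no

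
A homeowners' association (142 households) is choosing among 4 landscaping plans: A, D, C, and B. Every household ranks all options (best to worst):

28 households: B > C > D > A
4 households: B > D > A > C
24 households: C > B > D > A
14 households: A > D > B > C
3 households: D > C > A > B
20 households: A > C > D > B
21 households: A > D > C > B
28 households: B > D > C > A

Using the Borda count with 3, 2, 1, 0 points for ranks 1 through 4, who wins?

B

A: 28·0 + 4·1 + 24·0 + 14·3 + 3·1 + 20·3 + 21·3 + 28·0 = 172
D: 28·1 + 4·2 + 24·1 + 14·2 + 3·3 + 20·1 + 21·2 + 28·2 = 215
C: 28·2 + 4·0 + 24·3 + 14·0 + 3·2 + 20·2 + 21·1 + 28·1 = 223
B: 28·3 + 4·3 + 24·2 + 14·1 + 3·0 + 20·0 + 21·0 + 28·3 = 242
B has the highest Borda score (242).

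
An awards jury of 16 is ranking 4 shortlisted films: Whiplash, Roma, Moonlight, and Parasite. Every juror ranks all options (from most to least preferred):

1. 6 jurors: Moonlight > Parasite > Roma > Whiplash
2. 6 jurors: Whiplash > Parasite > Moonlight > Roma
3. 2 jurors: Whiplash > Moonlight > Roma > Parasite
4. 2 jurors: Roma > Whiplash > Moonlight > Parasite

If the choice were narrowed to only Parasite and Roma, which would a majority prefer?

Voters preferring Parasite to Roma: 12; preferring Roma to Parasite: 4.
Parasite wins the head-to-head.

Parasite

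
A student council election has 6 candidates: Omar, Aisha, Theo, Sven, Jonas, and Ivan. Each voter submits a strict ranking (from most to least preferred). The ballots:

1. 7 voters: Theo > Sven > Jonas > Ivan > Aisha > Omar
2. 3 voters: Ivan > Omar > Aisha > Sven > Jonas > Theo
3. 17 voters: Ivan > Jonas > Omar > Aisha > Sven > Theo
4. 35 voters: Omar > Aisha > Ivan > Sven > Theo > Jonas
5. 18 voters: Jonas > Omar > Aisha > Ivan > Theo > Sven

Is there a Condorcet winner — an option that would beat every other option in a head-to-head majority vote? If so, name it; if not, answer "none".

Checking pairwise contests:
Jonas beats Omar 42–38.
Omar beats Aisha 73–7.
Omar beats Theo 73–7.
Omar beats Sven 73–7.
Theo beats Jonas 42–38.
Omar beats Ivan 53–27.
Every option loses at least one head-to-head, so there is no Condorcet winner.

none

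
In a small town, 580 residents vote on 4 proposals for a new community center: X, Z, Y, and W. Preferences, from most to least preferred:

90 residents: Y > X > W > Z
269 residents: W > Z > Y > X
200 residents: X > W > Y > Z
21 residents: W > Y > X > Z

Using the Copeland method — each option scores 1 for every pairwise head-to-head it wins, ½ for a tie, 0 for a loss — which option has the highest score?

X: beats Z; ties W; loses to Y → score 1.5.
Z: loses to X, Y, and W → score 0.
Y: beats X and Z; loses to W → score 2.
W: beats Z and Y; ties X → score 2.5.
W has the best pairwise record.

W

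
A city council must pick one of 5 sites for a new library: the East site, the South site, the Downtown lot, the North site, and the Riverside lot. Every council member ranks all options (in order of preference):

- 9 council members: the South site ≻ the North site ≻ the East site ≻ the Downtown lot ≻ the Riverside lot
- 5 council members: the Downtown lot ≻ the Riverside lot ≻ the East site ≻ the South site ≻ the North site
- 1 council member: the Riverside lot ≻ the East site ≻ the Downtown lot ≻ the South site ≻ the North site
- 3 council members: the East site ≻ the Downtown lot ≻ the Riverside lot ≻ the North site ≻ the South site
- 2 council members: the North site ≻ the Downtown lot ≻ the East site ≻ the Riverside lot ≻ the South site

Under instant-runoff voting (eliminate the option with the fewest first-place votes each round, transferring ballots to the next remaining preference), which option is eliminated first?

the Riverside lot

Round 1: the East site 3, the South site 9, the Downtown lot 5, the North site 2, the Riverside lot 1. Eliminate the Riverside lot.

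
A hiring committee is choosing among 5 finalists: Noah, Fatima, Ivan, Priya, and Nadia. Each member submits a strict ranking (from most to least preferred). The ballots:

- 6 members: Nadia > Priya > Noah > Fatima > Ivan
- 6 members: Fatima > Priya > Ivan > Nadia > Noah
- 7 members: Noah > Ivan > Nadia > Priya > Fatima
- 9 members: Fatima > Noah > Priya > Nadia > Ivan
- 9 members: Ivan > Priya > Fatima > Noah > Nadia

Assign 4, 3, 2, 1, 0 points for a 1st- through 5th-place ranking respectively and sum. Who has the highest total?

Priya

Noah: 6·2 + 6·0 + 7·4 + 9·3 + 9·1 = 76
Fatima: 6·1 + 6·4 + 7·0 + 9·4 + 9·2 = 84
Ivan: 6·0 + 6·2 + 7·3 + 9·0 + 9·4 = 69
Priya: 6·3 + 6·3 + 7·1 + 9·2 + 9·3 = 88
Nadia: 6·4 + 6·1 + 7·2 + 9·1 + 9·0 = 53
Priya has the highest Borda score (88).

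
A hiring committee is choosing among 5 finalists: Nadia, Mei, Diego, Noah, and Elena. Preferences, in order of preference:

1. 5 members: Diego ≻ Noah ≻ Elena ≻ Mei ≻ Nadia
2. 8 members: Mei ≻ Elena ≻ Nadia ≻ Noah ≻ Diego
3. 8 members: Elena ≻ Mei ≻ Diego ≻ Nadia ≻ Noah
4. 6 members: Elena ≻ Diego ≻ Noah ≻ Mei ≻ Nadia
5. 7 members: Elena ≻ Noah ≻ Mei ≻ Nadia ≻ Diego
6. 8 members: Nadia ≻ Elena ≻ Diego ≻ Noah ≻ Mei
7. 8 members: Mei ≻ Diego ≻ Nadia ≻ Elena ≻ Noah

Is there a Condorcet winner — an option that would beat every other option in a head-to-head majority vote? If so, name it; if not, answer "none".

Elena vs Nadia: 34–16 for Elena.
Elena vs Mei: 34–16 for Elena.
Elena vs Diego: 37–13 for Elena.
Elena vs Noah: 45–5 for Elena.
Elena beats every other option head-to-head.

Elena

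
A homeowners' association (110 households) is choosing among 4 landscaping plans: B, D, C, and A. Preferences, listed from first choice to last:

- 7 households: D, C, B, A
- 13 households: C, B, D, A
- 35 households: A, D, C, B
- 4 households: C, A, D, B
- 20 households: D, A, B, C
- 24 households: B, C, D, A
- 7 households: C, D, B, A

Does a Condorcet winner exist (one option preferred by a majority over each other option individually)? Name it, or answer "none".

D

D vs B: 73–37 for D.
D vs C: 62–48 for D.
D vs A: 71–39 for D.
D beats every other option head-to-head.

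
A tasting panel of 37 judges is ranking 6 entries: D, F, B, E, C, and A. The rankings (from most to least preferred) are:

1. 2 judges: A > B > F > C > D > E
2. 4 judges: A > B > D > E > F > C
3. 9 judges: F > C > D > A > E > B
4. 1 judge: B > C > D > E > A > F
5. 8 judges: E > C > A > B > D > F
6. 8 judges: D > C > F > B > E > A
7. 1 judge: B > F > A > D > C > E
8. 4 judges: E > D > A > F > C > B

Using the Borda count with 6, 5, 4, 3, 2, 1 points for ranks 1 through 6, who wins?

D: 2·2 + 4·4 + 9·4 + 1·4 + 8·2 + 8·6 + 1·3 + 4·5 = 147
F: 2·4 + 4·2 + 9·6 + 1·1 + 8·1 + 8·4 + 1·5 + 4·3 = 128
B: 2·5 + 4·5 + 9·1 + 1·6 + 8·3 + 8·3 + 1·6 + 4·1 = 103
E: 2·1 + 4·3 + 9·2 + 1·3 + 8·6 + 8·2 + 1·1 + 4·6 = 124
C: 2·3 + 4·1 + 9·5 + 1·5 + 8·5 + 8·5 + 1·2 + 4·2 = 150
A: 2·6 + 4·6 + 9·3 + 1·2 + 8·4 + 8·1 + 1·4 + 4·4 = 125
C has the highest Borda score (150).

C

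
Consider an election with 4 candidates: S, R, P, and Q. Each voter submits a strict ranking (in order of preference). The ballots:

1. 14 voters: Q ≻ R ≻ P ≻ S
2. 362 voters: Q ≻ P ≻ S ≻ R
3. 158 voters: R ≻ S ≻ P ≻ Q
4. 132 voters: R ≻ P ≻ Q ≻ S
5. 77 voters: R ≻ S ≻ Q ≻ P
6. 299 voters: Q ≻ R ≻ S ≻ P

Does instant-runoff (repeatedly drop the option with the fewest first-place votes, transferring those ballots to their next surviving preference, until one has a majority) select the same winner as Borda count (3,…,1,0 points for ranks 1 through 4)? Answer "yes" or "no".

yes

Instant-runoff — R1 S 0, R 367, P 0, Q 675 (Q winner). Winner: Q.
Borda — scores: S 1131, R 1727, P 1160, Q 2234. Winner: Q.
The two methods agree.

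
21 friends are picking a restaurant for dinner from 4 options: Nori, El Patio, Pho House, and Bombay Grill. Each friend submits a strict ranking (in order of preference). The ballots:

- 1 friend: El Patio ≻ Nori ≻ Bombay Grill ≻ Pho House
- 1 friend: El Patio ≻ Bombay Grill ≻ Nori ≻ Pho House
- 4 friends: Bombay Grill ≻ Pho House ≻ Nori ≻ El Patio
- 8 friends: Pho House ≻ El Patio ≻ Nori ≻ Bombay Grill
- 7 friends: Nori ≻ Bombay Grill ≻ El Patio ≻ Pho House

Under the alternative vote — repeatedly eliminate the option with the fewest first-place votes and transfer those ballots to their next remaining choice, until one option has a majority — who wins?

Round 1: Nori 7, El Patio 2, Pho House 8, Bombay Grill 4. Eliminate El Patio.
Round 2: Nori 8, Pho House 8, Bombay Grill 5. Eliminate Bombay Grill.
Round 3: Nori 9, Pho House 12. Pho House has a majority.

Pho House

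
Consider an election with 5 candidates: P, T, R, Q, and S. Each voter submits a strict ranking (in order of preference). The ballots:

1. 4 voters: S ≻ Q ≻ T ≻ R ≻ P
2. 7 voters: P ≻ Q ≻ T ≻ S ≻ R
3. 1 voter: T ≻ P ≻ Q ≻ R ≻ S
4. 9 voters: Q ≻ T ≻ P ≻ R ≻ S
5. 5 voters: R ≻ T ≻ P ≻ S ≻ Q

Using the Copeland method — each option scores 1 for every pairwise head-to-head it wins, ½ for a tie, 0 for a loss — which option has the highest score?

P: beats R and S; ties Q; loses to T → score 2.5.
T: beats P, R, and S; loses to Q → score 3.
R: beats S; loses to P, T, and Q → score 1.
Q: beats T, R, and S; ties P → score 3.5.
S: loses to P, T, R, and Q → score 0.
Q has the best pairwise record.

Q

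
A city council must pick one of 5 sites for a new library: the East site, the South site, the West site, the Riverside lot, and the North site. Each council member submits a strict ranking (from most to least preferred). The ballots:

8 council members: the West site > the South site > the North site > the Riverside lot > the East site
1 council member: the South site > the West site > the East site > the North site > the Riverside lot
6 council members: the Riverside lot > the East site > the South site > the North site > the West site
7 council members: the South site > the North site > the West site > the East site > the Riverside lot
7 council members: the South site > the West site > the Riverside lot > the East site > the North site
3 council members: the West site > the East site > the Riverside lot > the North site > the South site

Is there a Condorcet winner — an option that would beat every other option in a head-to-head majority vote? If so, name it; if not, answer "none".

the South site

the South site vs the East site: 23–9 for the South site.
the South site vs the West site: 21–11 for the South site.
the South site vs the Riverside lot: 23–9 for the South site.
the South site vs the North site: 29–3 for the South site.
the South site beats every other option head-to-head.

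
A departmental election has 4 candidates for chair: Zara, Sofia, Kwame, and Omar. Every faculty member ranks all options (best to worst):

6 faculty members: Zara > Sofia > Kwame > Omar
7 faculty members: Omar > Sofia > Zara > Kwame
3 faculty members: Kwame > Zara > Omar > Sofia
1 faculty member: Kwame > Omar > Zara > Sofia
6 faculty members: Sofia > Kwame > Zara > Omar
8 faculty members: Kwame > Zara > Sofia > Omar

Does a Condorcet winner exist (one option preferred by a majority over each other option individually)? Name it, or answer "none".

Checking pairwise contests:
Kwame beats Zara 18–13.
Zara beats Sofia 18–13.
Sofia beats Kwame 19–12.
Zara beats Omar 23–8.
Every option loses at least one head-to-head, so there is no Condorcet winner.

none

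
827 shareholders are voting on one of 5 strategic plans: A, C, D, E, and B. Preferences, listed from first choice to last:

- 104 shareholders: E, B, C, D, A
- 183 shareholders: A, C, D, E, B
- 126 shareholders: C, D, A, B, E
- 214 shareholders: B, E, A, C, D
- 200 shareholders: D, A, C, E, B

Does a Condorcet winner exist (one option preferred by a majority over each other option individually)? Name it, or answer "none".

none

Checking pairwise contests:
D beats A 430–397.
A beats C 597–230.
C beats D 627–200.
A beats E 509–318.
A beats B 509–318.
Every option loses at least one head-to-head, so there is no Condorcet winner.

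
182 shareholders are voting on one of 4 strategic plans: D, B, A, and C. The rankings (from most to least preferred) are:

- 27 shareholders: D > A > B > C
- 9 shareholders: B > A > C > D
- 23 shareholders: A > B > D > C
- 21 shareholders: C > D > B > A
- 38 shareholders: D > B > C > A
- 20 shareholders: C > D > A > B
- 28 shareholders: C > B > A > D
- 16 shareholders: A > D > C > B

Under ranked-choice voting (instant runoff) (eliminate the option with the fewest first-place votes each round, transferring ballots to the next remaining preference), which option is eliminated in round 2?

Round 1: D 65, B 9, A 39, C 69. Eliminate B.
Round 2: D 65, A 48, C 69. Eliminate A.

A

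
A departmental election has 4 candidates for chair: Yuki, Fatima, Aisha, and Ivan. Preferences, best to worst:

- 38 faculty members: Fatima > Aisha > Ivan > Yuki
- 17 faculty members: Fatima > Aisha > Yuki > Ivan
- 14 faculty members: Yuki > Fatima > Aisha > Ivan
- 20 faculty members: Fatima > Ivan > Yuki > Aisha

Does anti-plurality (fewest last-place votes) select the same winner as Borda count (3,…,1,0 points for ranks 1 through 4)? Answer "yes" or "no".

Anti-plurality — last-place votes: Yuki 38, Fatima 0, Aisha 20, Ivan 31. Winner: Fatima.
Borda — scores: Yuki 79, Fatima 253, Aisha 124, Ivan 78. Winner: Fatima.
The two methods agree.

yes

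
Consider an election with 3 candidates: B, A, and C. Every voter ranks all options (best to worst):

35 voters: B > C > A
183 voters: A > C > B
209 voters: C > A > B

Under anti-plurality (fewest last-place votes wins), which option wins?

C

Last-place votes: B 392, A 35, C 0.
C is ranked last by the fewest voters, so C wins.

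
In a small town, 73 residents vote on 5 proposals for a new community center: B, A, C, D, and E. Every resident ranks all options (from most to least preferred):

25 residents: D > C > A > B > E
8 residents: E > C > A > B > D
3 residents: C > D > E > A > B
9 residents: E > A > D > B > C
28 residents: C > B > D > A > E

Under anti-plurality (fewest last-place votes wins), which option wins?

A

Last-place votes: B 3, A 0, C 9, D 8, E 53.
A is ranked last by the fewest voters, so A wins.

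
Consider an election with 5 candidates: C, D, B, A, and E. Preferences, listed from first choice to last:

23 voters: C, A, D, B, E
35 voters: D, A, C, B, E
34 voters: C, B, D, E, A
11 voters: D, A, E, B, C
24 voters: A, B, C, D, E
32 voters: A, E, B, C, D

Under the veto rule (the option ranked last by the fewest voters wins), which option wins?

Last-place votes: C 11, D 32, B 0, A 34, E 82.
B is ranked last by the fewest voters, so B wins.

B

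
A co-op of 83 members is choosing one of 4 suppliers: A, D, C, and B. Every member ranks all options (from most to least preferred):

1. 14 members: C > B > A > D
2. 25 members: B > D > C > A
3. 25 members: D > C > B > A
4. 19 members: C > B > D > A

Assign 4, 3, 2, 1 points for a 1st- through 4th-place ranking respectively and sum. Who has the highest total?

A: 14·2 + 25·1 + 25·1 + 19·1 = 97
D: 14·1 + 25·3 + 25·4 + 19·2 = 227
C: 14·4 + 25·2 + 25·3 + 19·4 = 257
B: 14·3 + 25·4 + 25·2 + 19·3 = 249
C has the highest Borda score (257).

C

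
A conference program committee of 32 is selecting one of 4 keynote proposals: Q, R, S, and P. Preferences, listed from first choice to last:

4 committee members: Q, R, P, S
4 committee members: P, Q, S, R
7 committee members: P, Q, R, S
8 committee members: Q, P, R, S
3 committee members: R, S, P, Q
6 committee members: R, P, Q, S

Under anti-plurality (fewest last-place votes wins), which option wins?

Last-place votes: Q 3, R 4, S 25, P 0.
P is ranked last by the fewest voters, so P wins.

P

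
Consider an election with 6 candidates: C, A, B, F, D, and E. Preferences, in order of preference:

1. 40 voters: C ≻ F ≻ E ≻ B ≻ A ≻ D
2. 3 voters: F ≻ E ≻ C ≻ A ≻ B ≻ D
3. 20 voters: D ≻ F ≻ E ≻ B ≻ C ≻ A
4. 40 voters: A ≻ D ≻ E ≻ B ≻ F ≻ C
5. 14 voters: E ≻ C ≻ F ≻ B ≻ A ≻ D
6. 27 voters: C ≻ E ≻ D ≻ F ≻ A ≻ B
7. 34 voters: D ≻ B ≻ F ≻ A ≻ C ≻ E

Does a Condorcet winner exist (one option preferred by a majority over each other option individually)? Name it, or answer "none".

Checking pairwise contests:
B beats C 94–84.
C beats A 104–74.
F beats B 104–74.
D beats F 121–57.
A beats D 97–81.
C beats E 101–77.
Every option loses at least one head-to-head, so there is no Condorcet winner.

none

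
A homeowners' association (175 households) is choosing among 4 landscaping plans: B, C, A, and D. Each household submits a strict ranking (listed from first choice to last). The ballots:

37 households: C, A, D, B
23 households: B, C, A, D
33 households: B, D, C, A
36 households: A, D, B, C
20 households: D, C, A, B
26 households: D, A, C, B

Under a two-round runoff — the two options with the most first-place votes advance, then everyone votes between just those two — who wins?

Round 1 first-place votes: B 56, C 37, A 36, D 46.
B and D advance.
Runoff: B is preferred to D by 56 voters; D by 119.
D wins the runoff.

D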